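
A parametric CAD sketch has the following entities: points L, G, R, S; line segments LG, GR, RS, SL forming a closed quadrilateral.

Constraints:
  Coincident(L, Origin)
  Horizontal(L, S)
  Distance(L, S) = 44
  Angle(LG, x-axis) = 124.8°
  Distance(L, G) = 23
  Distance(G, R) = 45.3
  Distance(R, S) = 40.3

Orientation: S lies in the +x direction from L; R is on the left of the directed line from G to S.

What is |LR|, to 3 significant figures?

46.7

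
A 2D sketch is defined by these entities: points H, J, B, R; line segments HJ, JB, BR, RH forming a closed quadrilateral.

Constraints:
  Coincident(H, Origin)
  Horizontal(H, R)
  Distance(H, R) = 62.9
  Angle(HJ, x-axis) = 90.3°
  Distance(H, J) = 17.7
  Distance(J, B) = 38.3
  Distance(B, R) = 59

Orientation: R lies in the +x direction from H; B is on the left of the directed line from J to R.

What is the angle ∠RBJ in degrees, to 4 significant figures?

81.52°

Checks: |JB| = 38.30 ✓; |BR| = 59.00 ✓.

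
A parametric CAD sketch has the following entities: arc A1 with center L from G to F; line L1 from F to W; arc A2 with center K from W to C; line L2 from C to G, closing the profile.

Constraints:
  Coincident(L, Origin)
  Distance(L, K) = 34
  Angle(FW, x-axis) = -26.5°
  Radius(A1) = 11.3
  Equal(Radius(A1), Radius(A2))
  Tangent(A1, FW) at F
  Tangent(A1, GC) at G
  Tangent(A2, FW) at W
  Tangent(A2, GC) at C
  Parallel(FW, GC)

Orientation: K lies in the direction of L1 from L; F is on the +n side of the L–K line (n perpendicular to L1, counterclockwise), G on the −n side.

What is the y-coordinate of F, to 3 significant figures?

10.1

L is at the origin and K lies 34.0 along u from L, so K = 34.0·u = (30.4, -15.2). Tangency of A1 to both parallel lines with radius 11.3 puts F and G at L ± 11.3·n: F = (5.04, 10.1), G = (-5.04, -10.1). So F.y = 10.1.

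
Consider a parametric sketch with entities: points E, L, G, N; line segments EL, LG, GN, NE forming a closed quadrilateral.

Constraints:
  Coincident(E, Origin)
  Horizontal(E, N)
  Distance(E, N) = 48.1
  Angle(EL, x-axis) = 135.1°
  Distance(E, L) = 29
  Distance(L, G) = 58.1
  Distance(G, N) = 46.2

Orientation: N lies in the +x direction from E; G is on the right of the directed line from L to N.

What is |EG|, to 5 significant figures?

30.289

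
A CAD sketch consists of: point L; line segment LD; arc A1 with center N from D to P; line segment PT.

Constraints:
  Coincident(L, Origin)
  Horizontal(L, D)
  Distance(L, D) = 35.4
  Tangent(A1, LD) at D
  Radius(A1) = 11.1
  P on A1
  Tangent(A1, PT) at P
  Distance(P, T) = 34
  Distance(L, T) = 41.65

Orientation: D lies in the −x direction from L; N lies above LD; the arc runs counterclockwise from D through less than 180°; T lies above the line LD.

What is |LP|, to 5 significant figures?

26.011

Checks: ∠(ND, DL) = 90.00° ✓; |NP| = 11.10 ✓; ∠(NP, PT) = 90.00° ✓; |PT| = 34.00 ✓; |LT| = 41.65 ✓.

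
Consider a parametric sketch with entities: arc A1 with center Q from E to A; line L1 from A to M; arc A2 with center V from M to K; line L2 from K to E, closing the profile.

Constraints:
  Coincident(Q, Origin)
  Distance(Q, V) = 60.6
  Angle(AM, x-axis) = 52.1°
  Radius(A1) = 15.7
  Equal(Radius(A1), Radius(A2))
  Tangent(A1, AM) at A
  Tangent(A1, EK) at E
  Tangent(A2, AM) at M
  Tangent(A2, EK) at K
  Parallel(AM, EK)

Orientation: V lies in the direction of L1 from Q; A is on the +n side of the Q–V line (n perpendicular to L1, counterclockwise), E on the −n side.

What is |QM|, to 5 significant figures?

62.601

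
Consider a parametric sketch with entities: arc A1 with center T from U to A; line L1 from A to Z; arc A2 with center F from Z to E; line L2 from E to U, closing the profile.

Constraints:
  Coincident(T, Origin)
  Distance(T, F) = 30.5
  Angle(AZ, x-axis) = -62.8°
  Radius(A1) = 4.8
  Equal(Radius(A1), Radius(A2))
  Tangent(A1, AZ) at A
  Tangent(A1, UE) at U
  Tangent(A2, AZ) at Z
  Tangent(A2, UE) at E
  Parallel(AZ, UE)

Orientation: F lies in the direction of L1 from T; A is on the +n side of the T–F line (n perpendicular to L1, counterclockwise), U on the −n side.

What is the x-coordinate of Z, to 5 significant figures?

18.211

The slot axis is L1's direction at -62.8°, so u = (cos -62.8°, sin -62.8°) = (0.45710, -0.88942) and n = (−sin -62.8°, cos -62.8°) = (0.88942, 0.45710). T is at the origin and F lies 30.5 along u from T, so F = 30.5·u = (13.941, -27.127). Tangency of A1 to both parallel lines with radius 4.8 puts A and U at T ± 4.8·n: A = (4.2692, 2.1941), U = (-4.2692, -2.1941). Equal radii place Z and E the same way about F: Z = F + 4.8·n = (18.211, -24.933), E = F − 4.8·n = (9.6723, -29.321). So Z.x = 18.211.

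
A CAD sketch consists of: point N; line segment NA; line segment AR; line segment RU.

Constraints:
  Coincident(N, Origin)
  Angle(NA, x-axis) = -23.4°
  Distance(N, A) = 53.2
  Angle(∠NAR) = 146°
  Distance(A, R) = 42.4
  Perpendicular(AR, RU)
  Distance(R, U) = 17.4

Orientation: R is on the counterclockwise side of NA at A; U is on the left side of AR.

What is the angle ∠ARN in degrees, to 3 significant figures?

19.0°

N is at the origin; NA runs at -23.4° with length 53.2, so A = 53.2·(cos -23.4°, sin -23.4°) = (48.8, -21.1). ∠NAR = 146.0°, so AR runs at -23.4° + (180° − 146.0°) = 10.6° from the x-axis; with |AR| = 42.4, R = A + 42.4·(cos 10.6°, sin 10.6°) = (90.5, -13.3). Then cos ∠ARN = RA·RN / (|RA||RN|), giving 19.0°.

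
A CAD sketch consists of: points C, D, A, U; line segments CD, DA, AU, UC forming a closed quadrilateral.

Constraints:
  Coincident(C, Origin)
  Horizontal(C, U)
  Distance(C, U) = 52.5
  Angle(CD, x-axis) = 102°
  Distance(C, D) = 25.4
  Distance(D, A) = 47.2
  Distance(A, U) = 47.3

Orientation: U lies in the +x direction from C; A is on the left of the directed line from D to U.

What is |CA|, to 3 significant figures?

58.4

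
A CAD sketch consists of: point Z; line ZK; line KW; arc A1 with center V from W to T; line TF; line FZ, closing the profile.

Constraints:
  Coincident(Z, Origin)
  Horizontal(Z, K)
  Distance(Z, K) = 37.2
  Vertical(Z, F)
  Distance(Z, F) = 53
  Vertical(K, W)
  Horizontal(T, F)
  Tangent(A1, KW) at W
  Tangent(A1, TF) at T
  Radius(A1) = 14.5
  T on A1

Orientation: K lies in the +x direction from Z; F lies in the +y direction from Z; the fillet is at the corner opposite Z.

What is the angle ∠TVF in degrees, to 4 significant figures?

57.43°

Z is at the origin; Z and K share the same y with |ZK| = 37.2 and K on the +x side, so K = (37.20, 0.000). Z and F share the same x with |ZF| = 53.0 and F on the +y side, so F = (0.000, 53.00). The virtual corner opposite Z is at (37.20, 53.00). Tangency of A1 to KW means the radius VW is perpendicular to KW and since A1 is tangent to TF there, VT ⟂ TF, with radius 14.5, so the center V sits 14.5 in from both sides at V = (22.70, 38.50). That places the tangent points at W = (37.20, 38.50) on KW and T = (22.70, 53.00) on TF. Then cos ∠TVF = VT·VF / (|VT||VF|), giving 57.43°.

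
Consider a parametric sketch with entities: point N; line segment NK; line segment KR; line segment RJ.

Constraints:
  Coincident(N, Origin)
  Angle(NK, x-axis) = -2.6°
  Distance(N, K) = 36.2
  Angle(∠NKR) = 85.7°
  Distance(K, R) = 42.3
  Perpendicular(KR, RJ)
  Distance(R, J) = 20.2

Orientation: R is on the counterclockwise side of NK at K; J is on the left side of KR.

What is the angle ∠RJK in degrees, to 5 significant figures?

64.474°

∠NKR = 85.7°, so KR runs at -2.6° + (180° − 85.7°) = 91.700° from the x-axis; with |KR| = 42.3, R = K + 42.3·(cos 91.700°, sin 91.700°) = (34.908, 40.639). KR is perpendicular to RJ; with |RJ| = 20.2 on the left of KR, J = R + 20.2·(-0.99956, -0.029666) = (14.717, 40.040). Then cos ∠RJK = JR·JK / (|JR||JK|), giving 64.474°.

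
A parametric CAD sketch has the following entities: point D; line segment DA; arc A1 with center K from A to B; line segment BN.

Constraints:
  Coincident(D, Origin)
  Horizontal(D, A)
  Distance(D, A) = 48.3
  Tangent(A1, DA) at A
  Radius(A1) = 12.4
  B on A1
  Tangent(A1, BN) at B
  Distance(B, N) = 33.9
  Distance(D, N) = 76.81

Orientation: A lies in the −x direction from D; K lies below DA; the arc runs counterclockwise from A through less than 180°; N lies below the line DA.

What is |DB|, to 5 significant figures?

61.890

Checks: |KB| = 12.40 ✓; ∠(KB, BN) = 90.00° ✓; |BN| = 33.90 ✓; |DN| = 76.81 ✓.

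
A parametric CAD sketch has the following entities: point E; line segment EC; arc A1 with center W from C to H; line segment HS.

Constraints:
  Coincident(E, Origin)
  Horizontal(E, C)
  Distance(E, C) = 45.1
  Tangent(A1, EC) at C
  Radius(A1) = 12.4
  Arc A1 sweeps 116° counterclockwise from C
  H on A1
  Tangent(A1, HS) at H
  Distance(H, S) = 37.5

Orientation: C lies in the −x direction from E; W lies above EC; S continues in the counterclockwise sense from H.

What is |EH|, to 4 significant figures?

38.35

A1 meets EC tangentially, so WC is at right angles to EC, so W = C + (0, 12.4) = (-45.10, 12.40). On A1, C sits at bearing -90° from W; a 116° counterclockwise sweep puts H at bearing 26°, so H = W + 12.4·(cos 26°, sin 26°) = (-33.95, 17.84). Then |EH| = |H − E| = 38.35.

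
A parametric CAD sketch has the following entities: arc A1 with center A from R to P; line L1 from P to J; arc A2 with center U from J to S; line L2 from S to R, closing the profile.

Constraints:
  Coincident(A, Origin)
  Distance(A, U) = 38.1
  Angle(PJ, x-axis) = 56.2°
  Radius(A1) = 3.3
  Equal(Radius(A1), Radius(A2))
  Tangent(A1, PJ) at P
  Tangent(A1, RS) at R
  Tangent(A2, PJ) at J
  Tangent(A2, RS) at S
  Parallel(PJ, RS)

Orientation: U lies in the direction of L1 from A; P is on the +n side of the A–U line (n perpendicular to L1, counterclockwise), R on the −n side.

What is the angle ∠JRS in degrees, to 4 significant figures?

9.828°

Tangency of A1 to both parallel lines with radius 3.3 puts P and R at A ± 3.3·n: P = (-2.742, 1.836), R = (2.742, -1.836). Equal radii place J and S the same way about U: J = U + 3.3·n = (18.45, 33.50), S = U − 3.3·n = (23.94, 29.82). Then cos ∠JRS = RJ·RS / (|RJ||RS|), giving 9.828°.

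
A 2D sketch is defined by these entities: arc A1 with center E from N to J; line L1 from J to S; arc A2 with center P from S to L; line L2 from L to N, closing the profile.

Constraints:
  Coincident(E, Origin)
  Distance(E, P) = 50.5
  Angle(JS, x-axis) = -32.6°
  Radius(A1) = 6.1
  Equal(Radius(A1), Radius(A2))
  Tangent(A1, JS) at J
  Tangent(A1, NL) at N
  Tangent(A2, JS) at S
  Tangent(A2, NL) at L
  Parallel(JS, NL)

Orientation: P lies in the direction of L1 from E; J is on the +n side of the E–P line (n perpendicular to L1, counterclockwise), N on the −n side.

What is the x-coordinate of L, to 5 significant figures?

39.257

The slot axis is L1's direction at -32.6°, so u = (cos -32.6°, sin -32.6°) = (0.84245, -0.53877) and n = (−sin -32.6°, cos -32.6°) = (0.53877, 0.84245). E is at the origin and P lies 50.5 along u from E, so P = 50.5·u = (42.544, -27.208). Tangency of A1 to both parallel lines with radius 6.1 puts J and N at E ± 6.1·n: J = (3.2865, 5.1390), N = (-3.2865, -5.1390). Equal radii place S and L the same way about P: S = P + 6.1·n = (45.830, -22.069), L = P − 6.1·n = (39.257, -32.347). So L.x = 39.257.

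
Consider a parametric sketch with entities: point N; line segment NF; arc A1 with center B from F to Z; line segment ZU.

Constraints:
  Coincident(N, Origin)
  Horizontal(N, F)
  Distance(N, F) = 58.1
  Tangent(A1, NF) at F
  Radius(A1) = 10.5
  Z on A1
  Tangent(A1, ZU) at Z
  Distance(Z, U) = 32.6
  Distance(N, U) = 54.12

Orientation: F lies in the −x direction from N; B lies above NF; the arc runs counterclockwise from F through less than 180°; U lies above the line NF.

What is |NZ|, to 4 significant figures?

48.65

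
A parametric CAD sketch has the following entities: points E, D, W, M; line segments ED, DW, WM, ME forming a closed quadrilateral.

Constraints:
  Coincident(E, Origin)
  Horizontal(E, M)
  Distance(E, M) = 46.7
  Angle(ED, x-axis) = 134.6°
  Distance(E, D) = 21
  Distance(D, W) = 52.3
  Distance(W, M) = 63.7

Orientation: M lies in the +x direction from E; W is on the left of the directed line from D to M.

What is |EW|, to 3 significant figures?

59.0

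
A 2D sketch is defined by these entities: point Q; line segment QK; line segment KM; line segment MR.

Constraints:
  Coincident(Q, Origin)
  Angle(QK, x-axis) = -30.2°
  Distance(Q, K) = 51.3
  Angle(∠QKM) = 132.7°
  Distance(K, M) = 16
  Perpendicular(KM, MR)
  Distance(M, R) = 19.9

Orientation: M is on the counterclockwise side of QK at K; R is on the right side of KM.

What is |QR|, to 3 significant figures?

76.8

Q is at the origin; QK runs at -30.2° with length 51.3, so K = 51.3·(cos -30.2°, sin -30.2°) = (44.3, -25.8). ∠QKM = 132.7°, so KM runs at -30.2° + (180° − 132.7°) = 17.1° from the x-axis; with |KM| = 16.0, M = K + 16.0·(cos 17.1°, sin 17.1°) = (59.6, -21.1). KM ⟂ MR; with |MR| = 19.9 on the right of KM, R = M + 19.9·(0.294, -0.956) = (65.5, -40.1). Then |QR| = |R − Q| = 76.8.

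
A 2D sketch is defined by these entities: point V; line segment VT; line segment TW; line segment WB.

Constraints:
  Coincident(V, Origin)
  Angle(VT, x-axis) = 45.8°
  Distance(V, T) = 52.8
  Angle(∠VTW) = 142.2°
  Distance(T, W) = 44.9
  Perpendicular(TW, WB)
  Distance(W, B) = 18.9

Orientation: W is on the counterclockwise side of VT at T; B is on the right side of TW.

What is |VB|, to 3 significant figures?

101

V is at the origin; VT runs at 45.8° with length 52.8, so T = 52.8·(cos 45.8°, sin 45.8°) = (36.8, 37.9). ∠VTW = 142.2°, so TW runs at 45.8° + (180° − 142.2°) = 83.6° from the x-axis; with |TW| = 44.9, W = T + 44.9·(cos 83.6°, sin 83.6°) = (41.8, 82.5). TW is perpendicular to WB; with |WB| = 18.9 on the right of TW, B = W + 18.9·(0.994, -0.111) = (60.6, 80.4). Then |VB| = |B − V| = 101.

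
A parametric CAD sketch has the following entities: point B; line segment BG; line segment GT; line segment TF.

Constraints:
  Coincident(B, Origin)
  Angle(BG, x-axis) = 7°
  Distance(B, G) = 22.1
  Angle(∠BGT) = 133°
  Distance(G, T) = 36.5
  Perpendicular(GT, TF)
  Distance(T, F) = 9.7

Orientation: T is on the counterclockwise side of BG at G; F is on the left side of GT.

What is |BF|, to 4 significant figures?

51.98

B is at the origin; BG runs at 7.0° with length 22.1, so G = 22.1·(cos 7.0°, sin 7.0°) = (21.94, 2.693). ∠BGT = 133.0°, so GT runs at 7.0° + (180° − 133.0°) = 54.00° from the x-axis; with |GT| = 36.5, T = G + 36.5·(cos 54.00°, sin 54.00°) = (43.39, 32.22). GT is perpendicular to TF; with |TF| = 9.7 on the left of GT, F = T + 9.7·(-0.8090, 0.5878) = (35.54, 37.92). Then |BF| = |F − B| = 51.98.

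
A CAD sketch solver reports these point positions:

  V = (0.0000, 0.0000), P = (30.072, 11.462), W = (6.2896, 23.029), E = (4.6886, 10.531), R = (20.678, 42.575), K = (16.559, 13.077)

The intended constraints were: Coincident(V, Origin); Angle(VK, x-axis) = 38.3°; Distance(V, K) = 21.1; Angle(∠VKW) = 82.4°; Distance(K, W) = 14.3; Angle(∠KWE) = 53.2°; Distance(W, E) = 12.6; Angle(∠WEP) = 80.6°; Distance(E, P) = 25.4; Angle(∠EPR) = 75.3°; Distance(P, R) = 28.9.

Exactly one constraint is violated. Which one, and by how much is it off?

Distance(P, R) = 28.9 — off by 3.60.

V = (0.00, 0.00) ✓; VK at 38.30° ✓; |VK| = 21.10 ✓; ∠VKW = 82.40° ✓; |KW| = 14.30 ✓; ∠KWE = 53.20° ✓; |WE| = 12.60 ✓; ∠WEP = 80.60° ✓; |EP| = 25.40 ✓; ∠EPR = 75.30° ✓; |PR| = 32.50 ✗.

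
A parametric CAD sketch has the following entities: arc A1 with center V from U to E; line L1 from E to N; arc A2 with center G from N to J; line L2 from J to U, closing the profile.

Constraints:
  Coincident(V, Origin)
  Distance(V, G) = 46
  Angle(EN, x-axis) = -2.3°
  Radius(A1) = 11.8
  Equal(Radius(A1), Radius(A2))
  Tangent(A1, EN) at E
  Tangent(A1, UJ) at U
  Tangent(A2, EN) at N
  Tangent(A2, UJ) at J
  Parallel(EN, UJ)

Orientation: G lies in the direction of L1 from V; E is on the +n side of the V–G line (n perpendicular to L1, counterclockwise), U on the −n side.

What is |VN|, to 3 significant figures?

47.5

The slot axis is L1's direction at -2.3°, so u = (cos -2.3°, sin -2.3°) = (0.999, -0.0401) and n = (−sin -2.3°, cos -2.3°) = (0.0401, 0.999). V is at the origin and G lies 46.0 along u from V, so G = 46.0·u = (46.0, -1.85). Tangency of A1 to both parallel lines with radius 11.8 puts E and U at V ± 11.8·n: E = (0.474, 11.8), U = (-0.474, -11.8). Equal radii place N and J the same way about G: N = G + 11.8·n = (46.4, 9.94), J = G − 11.8·n = (45.5, -13.6). Then |VN| = |N − V| = 47.5.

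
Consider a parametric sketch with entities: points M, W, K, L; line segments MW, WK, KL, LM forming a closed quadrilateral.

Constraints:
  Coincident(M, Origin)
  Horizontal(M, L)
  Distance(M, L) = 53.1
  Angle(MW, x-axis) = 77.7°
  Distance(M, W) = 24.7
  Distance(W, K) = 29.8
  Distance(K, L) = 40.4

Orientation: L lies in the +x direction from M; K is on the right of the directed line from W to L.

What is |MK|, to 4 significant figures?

13.78

Checks: |WK| = 29.80 ✓; |KL| = 40.40 ✓.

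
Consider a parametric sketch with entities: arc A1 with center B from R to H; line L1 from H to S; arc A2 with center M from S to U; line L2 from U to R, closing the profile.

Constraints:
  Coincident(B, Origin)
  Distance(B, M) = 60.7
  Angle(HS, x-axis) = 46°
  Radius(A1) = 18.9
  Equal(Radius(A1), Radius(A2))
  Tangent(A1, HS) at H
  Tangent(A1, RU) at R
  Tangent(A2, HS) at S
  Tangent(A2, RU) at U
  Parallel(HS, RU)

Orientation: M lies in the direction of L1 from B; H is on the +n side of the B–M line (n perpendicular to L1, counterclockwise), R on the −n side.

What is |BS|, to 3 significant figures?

63.6

The slot axis is L1's direction at 46.0°, so u = (cos 46.0°, sin 46.0°) = (0.695, 0.719) and n = (−sin 46.0°, cos 46.0°) = (-0.719, 0.695). B is at the origin and M lies 60.7 along u from B, so M = 60.7·u = (42.2, 43.7). Tangency of A1 to both parallel lines with radius 18.9 puts H and R at B ± 18.9·n: H = (-13.6, 13.1), R = (13.6, -13.1). Equal radii place S and U the same way about M: S = M + 18.9·n = (28.6, 56.8), U = M − 18.9·n = (55.8, 30.5). Then |BS| = |S − B| = 63.6.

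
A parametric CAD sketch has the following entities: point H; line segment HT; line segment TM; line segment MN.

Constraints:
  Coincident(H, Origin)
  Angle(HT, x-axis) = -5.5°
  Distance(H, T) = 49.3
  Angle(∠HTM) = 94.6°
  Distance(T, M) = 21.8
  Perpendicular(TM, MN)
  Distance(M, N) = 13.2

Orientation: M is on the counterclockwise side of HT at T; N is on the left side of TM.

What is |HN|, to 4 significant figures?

44.22

H is at the origin; HT runs at -5.5° with length 49.3, so T = 49.3·(cos -5.5°, sin -5.5°) = (49.07, -4.725). ∠HTM = 94.6°, so TM runs at -5.5° + (180° − 94.6°) = 79.90° from the x-axis; with |TM| = 21.8, M = T + 21.8·(cos 79.90°, sin 79.90°) = (52.90, 16.74). The perpendicularity gives MN at right angles to TM; with |MN| = 13.2 on the left of TM, N = M + 13.2·(-0.9845, 0.1754) = (39.90, 19.05). Then |HN| = |N − H| = 44.22.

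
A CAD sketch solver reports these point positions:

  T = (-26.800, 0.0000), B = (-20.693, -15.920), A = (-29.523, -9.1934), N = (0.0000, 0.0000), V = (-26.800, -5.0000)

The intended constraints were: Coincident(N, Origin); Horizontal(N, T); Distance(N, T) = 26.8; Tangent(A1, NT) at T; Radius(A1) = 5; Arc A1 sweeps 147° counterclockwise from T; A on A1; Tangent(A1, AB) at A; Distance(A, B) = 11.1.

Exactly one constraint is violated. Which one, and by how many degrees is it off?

Tangent(A1, AB) at A — off by 4.30°.

N = (0.00, 0.00) ✓; N.y = 0.00, T.y = 0.00 ✓; |NT| = 26.80 ✓; ∠(VT, TN) = 90.00° ✓; |VT| = 5.000 ✓; bearing(V→A) − bearing(V→T) = 147.0° ✓; |VA| = 5.000 ✓; ∠(VA, AB) = 94.30° ✗; |AB| = 11.10 ✓.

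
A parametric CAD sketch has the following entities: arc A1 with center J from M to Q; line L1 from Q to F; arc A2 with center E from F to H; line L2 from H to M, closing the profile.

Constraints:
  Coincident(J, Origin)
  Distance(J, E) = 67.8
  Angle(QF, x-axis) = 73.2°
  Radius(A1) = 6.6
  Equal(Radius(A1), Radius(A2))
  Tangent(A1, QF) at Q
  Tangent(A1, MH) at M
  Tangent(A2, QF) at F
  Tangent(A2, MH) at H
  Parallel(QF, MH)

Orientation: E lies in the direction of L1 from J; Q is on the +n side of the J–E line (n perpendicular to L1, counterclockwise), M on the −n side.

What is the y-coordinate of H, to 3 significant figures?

63.0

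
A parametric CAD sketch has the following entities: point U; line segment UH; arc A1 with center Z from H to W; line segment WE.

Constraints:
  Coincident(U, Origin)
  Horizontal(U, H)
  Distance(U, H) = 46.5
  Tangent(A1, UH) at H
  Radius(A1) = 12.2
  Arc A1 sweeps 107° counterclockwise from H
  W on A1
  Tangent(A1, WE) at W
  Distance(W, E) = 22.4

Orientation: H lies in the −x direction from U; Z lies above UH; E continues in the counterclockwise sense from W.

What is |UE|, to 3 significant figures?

55.6

U is at the origin; UH is horizontal with |UH| = 46.5 and H on the −x side, so H = (-46.5, 0.00). A1 meets UH tangentially, so ZH is at right angles to UH, so Z = H + (0, 12.2) = (-46.5, 12.2). On A1, H sits at bearing -90° from Z; a 107° counterclockwise sweep puts W at bearing 17°, so W = Z + 12.2·(cos 17°, sin 17°) = (-34.8, 15.8). The tangent condition forces ZW to be normal to WE, so WE runs along (−sin 17°, cos 17°); with |WE| = 22.4, E = (-41.4, 37.2). Then |UE| = |E − U| = 55.6.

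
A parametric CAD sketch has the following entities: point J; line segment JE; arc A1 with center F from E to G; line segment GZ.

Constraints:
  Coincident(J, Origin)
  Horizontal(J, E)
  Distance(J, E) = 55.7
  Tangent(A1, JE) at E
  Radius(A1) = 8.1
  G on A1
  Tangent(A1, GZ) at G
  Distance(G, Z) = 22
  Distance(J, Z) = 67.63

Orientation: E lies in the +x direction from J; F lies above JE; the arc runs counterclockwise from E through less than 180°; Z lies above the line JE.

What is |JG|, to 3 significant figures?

64.4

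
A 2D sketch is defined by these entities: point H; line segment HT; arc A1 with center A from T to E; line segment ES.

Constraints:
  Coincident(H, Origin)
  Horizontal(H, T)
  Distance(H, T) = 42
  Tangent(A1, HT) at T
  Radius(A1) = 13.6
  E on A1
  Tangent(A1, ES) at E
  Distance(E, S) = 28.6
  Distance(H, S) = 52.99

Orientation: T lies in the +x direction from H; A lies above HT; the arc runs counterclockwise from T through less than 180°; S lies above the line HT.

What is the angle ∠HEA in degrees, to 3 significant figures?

21.8°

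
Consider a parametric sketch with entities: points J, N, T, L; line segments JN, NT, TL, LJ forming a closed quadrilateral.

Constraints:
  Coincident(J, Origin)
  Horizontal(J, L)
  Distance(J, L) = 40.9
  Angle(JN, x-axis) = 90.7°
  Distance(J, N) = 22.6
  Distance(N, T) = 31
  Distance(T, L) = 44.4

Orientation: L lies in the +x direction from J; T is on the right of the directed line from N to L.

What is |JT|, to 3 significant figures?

8.74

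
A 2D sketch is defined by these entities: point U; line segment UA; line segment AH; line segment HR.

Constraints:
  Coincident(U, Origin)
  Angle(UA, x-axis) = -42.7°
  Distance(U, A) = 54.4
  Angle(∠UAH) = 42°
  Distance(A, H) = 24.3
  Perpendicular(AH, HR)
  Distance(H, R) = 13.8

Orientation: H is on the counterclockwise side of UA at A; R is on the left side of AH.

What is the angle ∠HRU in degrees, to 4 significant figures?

144.5°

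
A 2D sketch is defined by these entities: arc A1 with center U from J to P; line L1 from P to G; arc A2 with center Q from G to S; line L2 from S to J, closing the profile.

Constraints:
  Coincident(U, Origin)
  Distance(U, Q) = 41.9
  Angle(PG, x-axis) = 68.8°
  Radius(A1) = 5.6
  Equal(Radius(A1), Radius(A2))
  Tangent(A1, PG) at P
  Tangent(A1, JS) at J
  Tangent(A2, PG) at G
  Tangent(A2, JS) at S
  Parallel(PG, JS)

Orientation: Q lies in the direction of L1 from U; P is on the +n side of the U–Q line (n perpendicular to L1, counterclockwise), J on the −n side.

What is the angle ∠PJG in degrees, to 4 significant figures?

75.03°

Tangency of A1 to both parallel lines with radius 5.6 puts P and J at U ± 5.6·n: P = (-5.221, 2.025), J = (5.221, -2.025). Equal radii place G and S the same way about Q: G = Q + 5.6·n = (9.931, 41.09), S = Q − 5.6·n = (20.37, 37.04). Then cos ∠PJG = JP·JG / (|JP||JG|), giving 75.03°.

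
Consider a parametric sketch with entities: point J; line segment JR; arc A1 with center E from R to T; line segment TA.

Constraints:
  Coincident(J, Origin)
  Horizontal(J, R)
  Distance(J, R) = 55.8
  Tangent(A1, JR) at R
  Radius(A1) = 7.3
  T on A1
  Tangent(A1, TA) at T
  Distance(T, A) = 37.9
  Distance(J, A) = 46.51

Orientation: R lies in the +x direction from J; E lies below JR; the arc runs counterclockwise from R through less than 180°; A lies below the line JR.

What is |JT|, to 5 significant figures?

49.703

J is at the origin; JR is horizontal with |JR| = 55.8 and R on the +x side, so R = (55.800, 0.0000). The tangent condition forces ER to be normal to JR, so E = R + (0, -7.3) = (55.800, -7.3000). Since ET ⟂ TA (tangency), |EA| = √(7.3² + 37.9²) = 38.597 regardless of where T sits on A1. So A lies on both circle(J, 46.51) and circle(E, 38.597); the below-JR intersection is A = (29.733, -35.765). T is the foot of the tangent from A: T = (49.581, -3.4771).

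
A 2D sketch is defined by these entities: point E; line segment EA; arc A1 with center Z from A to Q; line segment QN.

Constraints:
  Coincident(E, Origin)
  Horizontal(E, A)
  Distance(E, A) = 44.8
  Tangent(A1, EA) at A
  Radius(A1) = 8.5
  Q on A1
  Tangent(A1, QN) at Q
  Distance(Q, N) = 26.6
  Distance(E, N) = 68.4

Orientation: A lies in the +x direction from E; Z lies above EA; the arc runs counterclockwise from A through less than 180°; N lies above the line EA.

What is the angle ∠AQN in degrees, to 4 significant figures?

143.6°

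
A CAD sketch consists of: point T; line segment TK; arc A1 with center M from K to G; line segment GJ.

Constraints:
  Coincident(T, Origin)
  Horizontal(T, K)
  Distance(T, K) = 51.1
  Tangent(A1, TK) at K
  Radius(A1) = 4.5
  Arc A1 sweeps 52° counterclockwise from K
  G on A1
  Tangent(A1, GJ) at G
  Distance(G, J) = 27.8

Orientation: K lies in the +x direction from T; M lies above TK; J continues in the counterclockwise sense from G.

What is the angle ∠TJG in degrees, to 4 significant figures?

33.77°

T is at the origin; TK is horizontal with |TK| = 51.1 and K on the +x side, so K = (51.10, 0.000). Tangency of A1 to TK means the radius MK is perpendicular to TK, so M = K + (0, 4.5) = (51.10, 4.500). On A1, K sits at bearing -90° from M; a 52° counterclockwise sweep puts G at bearing -38°, so G = M + 4.5·(cos -38°, sin -38°) = (54.65, 1.730). A1 meets GJ tangentially, so MG is at right angles to GJ, so GJ runs along (−sin -38°, cos -38°); with |GJ| = 27.8, J = (71.76, 23.64). Then cos ∠TJG = JT·JG / (|JT||JG|), giving 33.77°.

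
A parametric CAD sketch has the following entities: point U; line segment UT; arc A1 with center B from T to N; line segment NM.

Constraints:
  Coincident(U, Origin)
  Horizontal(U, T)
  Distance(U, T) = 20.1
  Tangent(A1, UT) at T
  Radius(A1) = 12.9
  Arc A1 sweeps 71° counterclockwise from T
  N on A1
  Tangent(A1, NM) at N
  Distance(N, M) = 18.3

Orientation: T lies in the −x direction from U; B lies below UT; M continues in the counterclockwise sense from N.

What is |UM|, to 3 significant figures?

46.3

U is at the origin; U and T share the same y with |UT| = 20.1 and T on the −x side, so T = (-20.1, 0.00). The tangent condition forces BT to be normal to UT, so B = T + (0, -12.9) = (-20.1, -12.9). On A1, T sits at bearing 90° from B; a 71° counterclockwise sweep puts N at bearing 161°, so N = B + 12.9·(cos 161°, sin 161°) = (-32.3, -8.70). Since A1 is tangent to NM there, BN ⟂ NM, so NM runs along (−sin 161°, cos 161°); with |NM| = 18.3, M = (-38.3, -26.0). Then |UM| = |M − U| = 46.3.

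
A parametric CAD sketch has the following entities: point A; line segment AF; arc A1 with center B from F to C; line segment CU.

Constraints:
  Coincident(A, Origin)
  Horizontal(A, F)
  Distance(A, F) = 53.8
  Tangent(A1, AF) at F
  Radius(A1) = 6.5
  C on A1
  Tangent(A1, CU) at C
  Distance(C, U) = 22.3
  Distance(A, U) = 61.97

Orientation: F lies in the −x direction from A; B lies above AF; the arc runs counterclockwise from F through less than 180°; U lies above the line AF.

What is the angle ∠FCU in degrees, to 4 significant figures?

126.2°

Checks: A = (0.00, 0.00) ✓; |BC| = 6.500 ✓; ∠(BC, CU) = 90.00° ✓; |CU| = 22.30 ✓; |AU| = 61.97 ✓.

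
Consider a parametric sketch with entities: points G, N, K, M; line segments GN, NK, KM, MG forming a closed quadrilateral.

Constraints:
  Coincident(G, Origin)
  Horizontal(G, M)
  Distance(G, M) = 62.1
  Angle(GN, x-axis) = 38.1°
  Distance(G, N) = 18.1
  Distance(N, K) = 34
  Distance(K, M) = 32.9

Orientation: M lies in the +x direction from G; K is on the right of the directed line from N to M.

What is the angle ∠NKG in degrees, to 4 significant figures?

28.69°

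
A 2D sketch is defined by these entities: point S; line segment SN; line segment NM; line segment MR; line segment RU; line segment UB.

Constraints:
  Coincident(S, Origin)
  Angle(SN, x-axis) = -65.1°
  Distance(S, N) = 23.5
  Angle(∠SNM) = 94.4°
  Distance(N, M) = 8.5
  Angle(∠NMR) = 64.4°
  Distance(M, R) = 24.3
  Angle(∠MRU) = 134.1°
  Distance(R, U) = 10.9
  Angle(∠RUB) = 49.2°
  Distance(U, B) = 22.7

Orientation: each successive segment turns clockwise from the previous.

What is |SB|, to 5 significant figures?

19.156

∠MRU = 134.1° gives RU at 47.800° from the x-axis; with |RU| = 10.9, U = (8.2354, 6.8488). ∠RUB = 49.2° gives UB at -83.000° from the x-axis; with |UB| = 22.7, B = (11.002, -15.682). Then |SB| = |B − S| = 19.156.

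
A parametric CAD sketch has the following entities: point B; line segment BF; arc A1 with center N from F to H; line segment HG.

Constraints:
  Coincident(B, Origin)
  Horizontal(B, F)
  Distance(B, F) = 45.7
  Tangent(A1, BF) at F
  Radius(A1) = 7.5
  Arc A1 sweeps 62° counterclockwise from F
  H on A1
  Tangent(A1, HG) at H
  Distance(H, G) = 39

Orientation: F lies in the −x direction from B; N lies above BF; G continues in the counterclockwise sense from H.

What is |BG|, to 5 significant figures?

43.669

On A1, F sits at bearing -90° from N; a 62° counterclockwise sweep puts H at bearing -28°, so H = N + 7.5·(cos -28°, sin -28°) = (-39.078, 3.9790). Tangency of A1 to HG means the radius NH is perpendicular to HG, so HG runs along (−sin -28°, cos -28°); with |HG| = 39.0, G = (-20.769, 38.414). Then |BG| = |G − B| = 43.669.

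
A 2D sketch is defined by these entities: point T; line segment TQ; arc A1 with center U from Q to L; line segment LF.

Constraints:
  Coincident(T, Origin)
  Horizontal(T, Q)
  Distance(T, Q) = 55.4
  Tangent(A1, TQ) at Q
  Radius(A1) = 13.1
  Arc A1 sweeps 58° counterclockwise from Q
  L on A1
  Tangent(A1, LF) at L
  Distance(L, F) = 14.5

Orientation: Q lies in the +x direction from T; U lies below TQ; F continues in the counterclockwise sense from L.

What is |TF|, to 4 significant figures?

41.00

T is at the origin; T and Q share the same y with |TQ| = 55.4 and Q on the +x side, so Q = (55.40, 0.000). A1 meets TQ tangentially, so UQ is at right angles to TQ, so U = Q + (0, -13.1) = (55.40, -13.10). On A1, Q sits at bearing 90° from U; a 58° counterclockwise sweep puts L at bearing 148°, so L = U + 13.1·(cos 148°, sin 148°) = (44.29, -6.158). The tangent condition forces UL to be normal to LF, so LF runs along (−sin 148°, cos 148°); with |LF| = 14.5, F = (36.61, -18.45). Then |TF| = |F − T| = 41.00.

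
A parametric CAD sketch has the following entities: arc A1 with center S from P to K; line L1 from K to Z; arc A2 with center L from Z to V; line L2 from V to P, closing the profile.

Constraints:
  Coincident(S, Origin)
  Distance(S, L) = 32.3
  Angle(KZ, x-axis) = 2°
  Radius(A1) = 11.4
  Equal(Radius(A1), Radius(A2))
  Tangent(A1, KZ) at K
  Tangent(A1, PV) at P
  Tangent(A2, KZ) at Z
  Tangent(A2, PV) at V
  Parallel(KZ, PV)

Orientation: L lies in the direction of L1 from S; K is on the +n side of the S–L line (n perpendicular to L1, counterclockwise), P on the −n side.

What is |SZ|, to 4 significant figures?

34.25

Tangency of A1 to both parallel lines with radius 11.4 puts K and P at S ± 11.4·n: K = (-0.3979, 11.39), P = (0.3979, -11.39). Equal radii place Z and V the same way about L: Z = L + 11.4·n = (31.88, 12.52), V = L − 11.4·n = (32.68, -10.27). Then |SZ| = |Z − S| = 34.25.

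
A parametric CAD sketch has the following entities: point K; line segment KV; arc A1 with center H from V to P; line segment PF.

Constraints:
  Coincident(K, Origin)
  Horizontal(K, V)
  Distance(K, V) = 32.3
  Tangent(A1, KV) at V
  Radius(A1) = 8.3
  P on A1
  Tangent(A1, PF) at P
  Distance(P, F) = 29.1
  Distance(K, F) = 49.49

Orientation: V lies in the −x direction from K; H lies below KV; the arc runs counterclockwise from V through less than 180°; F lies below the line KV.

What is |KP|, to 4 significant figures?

41.63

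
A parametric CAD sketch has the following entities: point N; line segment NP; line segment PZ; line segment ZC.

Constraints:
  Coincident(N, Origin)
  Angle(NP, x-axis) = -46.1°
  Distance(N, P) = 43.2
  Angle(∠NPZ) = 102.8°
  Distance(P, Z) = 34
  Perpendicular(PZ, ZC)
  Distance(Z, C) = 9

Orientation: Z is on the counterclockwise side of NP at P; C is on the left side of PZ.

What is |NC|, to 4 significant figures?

54.73

N is at the origin; NP runs at -46.1° with length 43.2, so P = 43.2·(cos -46.1°, sin -46.1°) = (29.95, -31.13). ∠NPZ = 102.8°, so PZ runs at -46.1° + (180° − 102.8°) = 31.10° from the x-axis; with |PZ| = 34.0, Z = P + 34.0·(cos 31.10°, sin 31.10°) = (59.07, -13.57). PZ ⟂ ZC; with |ZC| = 9.0 on the left of PZ, C = Z + 9.0·(-0.5165, 0.8563) = (54.42, -5.859). Then |NC| = |C − N| = 54.73.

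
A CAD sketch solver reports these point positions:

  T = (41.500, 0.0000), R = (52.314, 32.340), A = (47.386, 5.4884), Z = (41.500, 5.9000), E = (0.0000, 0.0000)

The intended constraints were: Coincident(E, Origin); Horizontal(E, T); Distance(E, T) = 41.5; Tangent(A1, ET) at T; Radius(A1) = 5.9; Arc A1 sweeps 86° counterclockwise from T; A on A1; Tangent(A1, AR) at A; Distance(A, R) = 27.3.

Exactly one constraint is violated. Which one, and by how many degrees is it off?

Tangent(A1, AR) at A — off by 6.40°.

E = (0.00, 0.00) ✓; E.y = 0.00, T.y = 0.00 ✓; |ET| = 41.50 ✓; ∠(ZT, TE) = 90.00° ✓; |ZT| = 5.900 ✓; bearing(Z→A) − bearing(Z→T) = 86.00° ✓; |ZA| = 5.900 ✓; ∠(ZA, AR) = 96.40° ✗; |AR| = 27.30 ✓.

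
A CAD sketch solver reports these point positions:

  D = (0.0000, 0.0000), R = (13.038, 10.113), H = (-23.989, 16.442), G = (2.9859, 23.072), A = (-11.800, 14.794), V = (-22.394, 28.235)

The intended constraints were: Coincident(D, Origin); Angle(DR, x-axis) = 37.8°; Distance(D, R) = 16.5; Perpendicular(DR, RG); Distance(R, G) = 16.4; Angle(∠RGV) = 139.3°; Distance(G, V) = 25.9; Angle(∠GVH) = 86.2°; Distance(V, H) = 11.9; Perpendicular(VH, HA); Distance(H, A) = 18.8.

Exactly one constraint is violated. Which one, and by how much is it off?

Distance(H, A) = 18.8 — off by 6.50.

D = (0.00, 0.00) ✓; DR at 37.80° ✓; |DR| = 16.50 ✓; ∠(DR, RG) = 90.00° ✓; |RG| = 16.40 ✓; ∠RGV = 139.3° ✓; |GV| = 25.90 ✓; ∠GVH = 86.20° ✓; |VH| = 11.90 ✓; ∠(VH, HA) = 90.00° ✓; |HA| = 12.30 ✗.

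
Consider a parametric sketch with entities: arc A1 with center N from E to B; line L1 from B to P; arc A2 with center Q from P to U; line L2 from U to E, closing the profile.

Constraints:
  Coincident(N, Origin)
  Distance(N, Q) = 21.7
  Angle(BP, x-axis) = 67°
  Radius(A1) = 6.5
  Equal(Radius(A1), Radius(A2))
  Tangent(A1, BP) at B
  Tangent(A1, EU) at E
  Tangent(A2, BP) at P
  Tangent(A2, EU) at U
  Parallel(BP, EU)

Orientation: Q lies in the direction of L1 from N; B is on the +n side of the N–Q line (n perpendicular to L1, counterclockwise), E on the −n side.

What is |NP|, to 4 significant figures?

22.65

Tangency of A1 to both parallel lines with radius 6.5 puts B and E at N ± 6.5·n: B = (-5.983, 2.540), E = (5.983, -2.540). Equal radii place P and U the same way about Q: P = Q + 6.5·n = (2.496, 22.51), U = Q − 6.5·n = (14.46, 17.44). Then |NP| = |P − N| = 22.65.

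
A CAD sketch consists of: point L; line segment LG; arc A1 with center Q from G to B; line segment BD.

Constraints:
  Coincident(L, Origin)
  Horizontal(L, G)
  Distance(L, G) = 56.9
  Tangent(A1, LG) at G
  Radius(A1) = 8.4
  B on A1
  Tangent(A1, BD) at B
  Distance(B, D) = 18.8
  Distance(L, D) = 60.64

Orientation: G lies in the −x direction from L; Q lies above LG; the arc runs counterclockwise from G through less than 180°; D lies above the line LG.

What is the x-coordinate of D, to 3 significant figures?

-53.4

L is at the origin; L and G share the same y with |LG| = 56.9 and G on the −x side, so G = (-56.9, 0.00). Since A1 is tangent to LG there, QG ⟂ LG, so Q = G + (0, 8.4) = (-56.9, 8.40). Since QB ⟂ BD (tangency), |QD| = √(8.4² + 18.8²) = 20.6 regardless of where B sits on A1. So D lies on both circle(L, 60.64) and circle(Q, 20.6); the above-LG intersection is D = (-53.4, 28.7). B is the foot of the tangent from D: B = (-48.8, 10.5).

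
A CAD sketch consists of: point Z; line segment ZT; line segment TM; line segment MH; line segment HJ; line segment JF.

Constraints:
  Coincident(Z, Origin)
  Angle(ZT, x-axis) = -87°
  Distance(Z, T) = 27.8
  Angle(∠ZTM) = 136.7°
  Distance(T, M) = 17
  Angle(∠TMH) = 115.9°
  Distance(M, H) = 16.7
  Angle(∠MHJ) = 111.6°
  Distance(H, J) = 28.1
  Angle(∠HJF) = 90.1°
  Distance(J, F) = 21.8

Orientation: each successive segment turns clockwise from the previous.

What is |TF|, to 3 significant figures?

23.6

Z is at the origin; ZT runs at -87.0° with length 27.8, so T = (1.45, -27.8). ∠ZTM = 136.7° gives TM at -130° from the x-axis; with |TM| = 17.0, M = (-9.54, -40.7). ∠TMH = 115.9° gives MH at 166° from the x-axis; with |MH| = 16.7, H = (-25.7, -36.6). ∠MHJ = 111.6° gives HJ at 97.2° from the x-axis; with |HJ| = 28.1, J = (-29.2, -8.70). ∠HJF = 90.1° gives JF at 7.30° from the x-axis; with |JF| = 21.8, F = (-7.61, -5.93). Then |TF| = |F − T| = 23.6.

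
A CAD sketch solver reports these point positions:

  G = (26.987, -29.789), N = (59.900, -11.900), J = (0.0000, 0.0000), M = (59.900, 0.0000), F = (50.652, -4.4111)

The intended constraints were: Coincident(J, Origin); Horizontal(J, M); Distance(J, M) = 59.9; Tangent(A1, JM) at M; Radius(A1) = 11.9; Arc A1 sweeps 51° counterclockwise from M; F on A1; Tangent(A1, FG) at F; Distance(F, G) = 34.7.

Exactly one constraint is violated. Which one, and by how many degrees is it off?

Tangent(A1, FG) at F — off by 4.00°.

J = (0.00, 0.00) ✓; J.y = 0.00, M.y = 0.00 ✓; |JM| = 59.90 ✓; ∠(NM, MJ) = 90.00° ✓; |NM| = 11.90 ✓; bearing(N→F) − bearing(N→M) = 51.00° ✓; |NF| = 11.90 ✓; ∠(NF, FG) = 94.00° ✗; |FG| = 34.70 ✓.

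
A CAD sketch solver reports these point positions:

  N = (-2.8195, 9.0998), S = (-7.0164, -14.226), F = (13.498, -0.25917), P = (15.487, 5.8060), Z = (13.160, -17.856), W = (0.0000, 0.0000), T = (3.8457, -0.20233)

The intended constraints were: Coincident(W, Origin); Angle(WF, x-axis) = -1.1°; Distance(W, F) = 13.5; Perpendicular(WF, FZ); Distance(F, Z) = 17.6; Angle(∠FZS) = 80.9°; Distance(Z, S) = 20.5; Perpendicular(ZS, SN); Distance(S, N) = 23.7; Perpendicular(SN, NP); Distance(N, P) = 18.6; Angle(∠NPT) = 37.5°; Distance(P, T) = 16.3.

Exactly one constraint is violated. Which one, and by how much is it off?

Distance(P, T) = 16.3 — off by 3.20.

W = (0.00, 0.00) ✓; WF at -1.100° ✓; |WF| = 13.50 ✓; ∠(WF, FZ) = 90.00° ✓; |FZ| = 17.60 ✓; ∠FZS = 80.90° ✓; |ZS| = 20.50 ✓; ∠(ZS, SN) = 90.00° ✓; |SN| = 23.70 ✓; ∠(SN, NP) = 90.00° ✓; |NP| = 18.60 ✓; ∠NPT = 37.50° ✓; |PT| = 13.10 ✗.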